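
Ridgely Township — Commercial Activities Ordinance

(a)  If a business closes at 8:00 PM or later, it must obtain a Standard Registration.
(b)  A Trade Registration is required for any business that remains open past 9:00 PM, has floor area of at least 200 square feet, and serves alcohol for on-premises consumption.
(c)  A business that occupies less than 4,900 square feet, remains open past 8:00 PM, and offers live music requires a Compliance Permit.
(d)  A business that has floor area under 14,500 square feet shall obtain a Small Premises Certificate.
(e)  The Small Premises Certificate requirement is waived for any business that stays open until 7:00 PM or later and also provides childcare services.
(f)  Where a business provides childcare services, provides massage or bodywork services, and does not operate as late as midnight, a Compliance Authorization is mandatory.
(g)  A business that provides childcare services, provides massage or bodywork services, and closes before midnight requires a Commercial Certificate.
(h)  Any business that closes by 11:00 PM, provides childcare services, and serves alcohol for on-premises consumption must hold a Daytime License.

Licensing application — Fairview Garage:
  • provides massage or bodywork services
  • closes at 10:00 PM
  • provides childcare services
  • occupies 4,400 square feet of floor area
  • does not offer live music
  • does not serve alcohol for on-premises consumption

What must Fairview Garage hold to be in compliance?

Commercial Certificate, Compliance Authorization, Standard Registration

(a) closes 10:00 PM, after 8:00 PM → Standard Registration required.
(b) closes 10:00 PM, after 9:00 PM; floor area 4,400 square feet ≥ 200 square feet; does not serve alcohol for on-premises consumption → Trade Registration not required.
(c) floor area 4,400 square feet < 4,900 square feet; closes 10:00 PM, after 8:00 PM; does not offer live music → Compliance Permit not required.
(d) floor area 4,400 square feet < 14,500 square feet → Small Premises Certificate required.
(e) closes 10:00 PM, after 7:00 PM; provides childcare services → exempt from Small Premises Certificate.
(f) provides childcare services; provides massage or bodywork services; closes 10:00 PM, at/before midnight → Compliance Authorization required.
(g) provides childcare services; provides massage or bodywork services; closes 10:00 PM, at/before midnight → Commercial Certificate required.
(h) closes 10:00 PM, at/before 11:00 PM; provides childcare services; does not serve alcohol for on-premises consumption → Daytime License not required.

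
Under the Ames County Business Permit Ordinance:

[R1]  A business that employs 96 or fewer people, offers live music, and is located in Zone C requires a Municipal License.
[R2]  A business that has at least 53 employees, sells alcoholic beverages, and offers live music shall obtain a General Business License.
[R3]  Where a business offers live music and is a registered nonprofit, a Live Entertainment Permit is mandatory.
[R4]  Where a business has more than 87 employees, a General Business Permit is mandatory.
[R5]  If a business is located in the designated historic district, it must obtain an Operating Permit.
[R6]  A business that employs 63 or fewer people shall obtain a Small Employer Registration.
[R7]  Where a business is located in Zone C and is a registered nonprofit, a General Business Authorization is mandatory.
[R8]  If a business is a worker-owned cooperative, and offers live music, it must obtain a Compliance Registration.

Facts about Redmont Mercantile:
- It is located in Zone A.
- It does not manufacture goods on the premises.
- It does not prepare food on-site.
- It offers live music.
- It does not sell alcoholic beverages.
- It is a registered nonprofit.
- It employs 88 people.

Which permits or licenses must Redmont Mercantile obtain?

General Business Permit, Live Entertainment Permit

[R1] employees 88 ≤ 96; offers live music; is located in Zone A (not: is located in Zone C) → Municipal License not required.
[R2] employees 88 ≥ 53; does not sell alcoholic beverages; offers live music → General Business License not required.
[R3] offers live music; is a registered nonprofit → Live Entertainment Permit required.
[R4] employees 88 > 87 → General Business Permit required.
[R5] is located in Zone A (not: is located in the designated historic district) → Operating Permit not required.
[R6] employees 88 > 63 → Small Employer Registration not required.
[R7] is located in Zone A (not: is located in Zone C); is a registered nonprofit → General Business Authorization not required.
[R8] is a registered nonprofit (not: is a worker-owned cooperative); offers live music → Compliance Registration not required.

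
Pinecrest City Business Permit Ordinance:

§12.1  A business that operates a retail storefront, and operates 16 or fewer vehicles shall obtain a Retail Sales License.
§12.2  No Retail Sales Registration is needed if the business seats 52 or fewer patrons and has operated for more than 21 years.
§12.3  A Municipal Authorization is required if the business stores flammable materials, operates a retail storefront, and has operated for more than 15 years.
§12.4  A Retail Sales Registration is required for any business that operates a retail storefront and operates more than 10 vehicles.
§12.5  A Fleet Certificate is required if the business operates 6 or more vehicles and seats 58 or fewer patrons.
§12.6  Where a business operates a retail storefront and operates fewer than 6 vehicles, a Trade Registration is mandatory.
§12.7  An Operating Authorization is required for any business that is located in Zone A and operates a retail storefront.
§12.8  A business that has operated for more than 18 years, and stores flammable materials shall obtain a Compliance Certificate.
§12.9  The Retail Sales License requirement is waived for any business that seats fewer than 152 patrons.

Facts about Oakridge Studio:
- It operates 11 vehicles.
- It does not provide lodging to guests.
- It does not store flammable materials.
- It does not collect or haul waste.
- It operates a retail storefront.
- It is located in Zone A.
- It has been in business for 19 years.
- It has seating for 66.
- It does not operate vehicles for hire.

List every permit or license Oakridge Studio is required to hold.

Operating Authorization, Retail Sales Registration

§12.1 operates a retail storefront; vehicles 11 ≤ 16 → Retail Sales License required.
§12.2 seating 66 > 52; years in business 19 ≤ 21 → Retail Sales Registration exemption does not apply.
§12.3 does not store flammable materials; operates a retail storefront; years in business 19 > 15 → Municipal Authorization not required.
§12.4 operates a retail storefront; vehicles 11 > 10 → Retail Sales Registration required.
§12.5 vehicles 11 ≥ 6; seating 66 > 58 → Fleet Certificate not required.
§12.6 operates a retail storefront; vehicles 11 ≥ 6 → Trade Registration not required.
§12.7 is located in Zone A; operates a retail storefront → Operating Authorization required.
§12.8 years in business 19 > 18; does not store flammable materials → Compliance Certificate not required.
§12.9 seating 66 < 152 → exempt from Retail Sales License.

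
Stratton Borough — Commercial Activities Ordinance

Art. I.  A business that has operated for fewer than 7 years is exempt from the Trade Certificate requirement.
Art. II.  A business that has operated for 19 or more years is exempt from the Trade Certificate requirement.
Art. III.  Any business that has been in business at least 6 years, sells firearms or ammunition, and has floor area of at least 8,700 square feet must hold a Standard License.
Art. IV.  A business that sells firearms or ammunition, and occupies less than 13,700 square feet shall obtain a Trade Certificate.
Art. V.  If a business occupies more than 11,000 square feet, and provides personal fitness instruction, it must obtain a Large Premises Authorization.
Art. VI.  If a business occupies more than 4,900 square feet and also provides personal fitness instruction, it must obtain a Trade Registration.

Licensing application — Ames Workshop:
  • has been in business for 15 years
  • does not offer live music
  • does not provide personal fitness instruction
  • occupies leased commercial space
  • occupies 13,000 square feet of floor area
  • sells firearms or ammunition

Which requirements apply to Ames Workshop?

Standard License, Trade Certificate

Art. I. years in business 15 ≥ 7 → Trade Certificate exemption does not apply.
Art. II. years in business 15 < 19 → Trade Certificate exemption does not apply.
Art. III. years in business 15 ≥ 6; sells firearms or ammunition; floor area 13,000 square feet ≥ 8,700 square feet → Standard License required.
Art. IV. sells firearms or ammunition; floor area 13,000 square feet < 13,700 square feet → Trade Certificate required.
Art. V. floor area 13,000 square feet > 11,000 square feet; does not provide personal fitness instruction → Large Premises Authorization not required.
Art. VI. floor area 13,000 square feet > 4,900 square feet; does not provide personal fitness instruction → Trade Registration not required.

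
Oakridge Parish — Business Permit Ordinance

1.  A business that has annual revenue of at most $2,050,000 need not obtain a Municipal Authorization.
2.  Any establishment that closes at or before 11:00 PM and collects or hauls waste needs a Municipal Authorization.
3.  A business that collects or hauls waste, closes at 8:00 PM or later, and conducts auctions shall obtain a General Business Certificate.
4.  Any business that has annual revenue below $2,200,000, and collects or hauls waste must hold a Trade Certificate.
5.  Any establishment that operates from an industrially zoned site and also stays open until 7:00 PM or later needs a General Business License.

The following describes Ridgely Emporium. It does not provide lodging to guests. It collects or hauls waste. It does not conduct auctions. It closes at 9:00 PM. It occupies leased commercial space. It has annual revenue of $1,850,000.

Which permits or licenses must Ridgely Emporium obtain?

Trade Certificate

1. revenue $1,850,000 ≤ $2,050,000 → exempt from Municipal Authorization.
2. closes 9:00 PM, at/before 11:00 PM; collects or hauls waste → Municipal Authorization required.
3. collects or hauls waste; closes 9:00 PM, after 8:00 PM; does not conduct auctions → General Business Certificate not required.
4. revenue $1,850,000 < $2,200,000; collects or hauls waste → Trade Certificate required.
5. occupies leased commercial space (not: operates from an industrially zoned site); closes 9:00 PM, after 7:00 PM → General Business License not required.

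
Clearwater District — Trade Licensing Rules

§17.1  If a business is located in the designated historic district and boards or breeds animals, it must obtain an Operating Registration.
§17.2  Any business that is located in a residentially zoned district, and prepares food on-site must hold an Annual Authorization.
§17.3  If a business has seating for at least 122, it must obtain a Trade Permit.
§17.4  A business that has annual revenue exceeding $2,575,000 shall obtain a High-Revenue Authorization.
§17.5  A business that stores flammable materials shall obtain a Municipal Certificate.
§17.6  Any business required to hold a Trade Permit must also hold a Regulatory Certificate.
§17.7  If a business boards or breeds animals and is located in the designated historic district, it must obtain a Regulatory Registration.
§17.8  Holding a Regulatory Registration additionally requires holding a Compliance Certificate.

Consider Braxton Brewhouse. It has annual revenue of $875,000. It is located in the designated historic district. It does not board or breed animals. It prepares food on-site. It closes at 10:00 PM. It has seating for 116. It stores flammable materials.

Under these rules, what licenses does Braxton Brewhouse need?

§17.1 is located in the designated historic district; does not board or breed animals → Operating Registration not required.
§17.2 is located in the designated historic district (not: is located in a residentially zoned district); prepares food on-site → Annual Authorization not required.
§17.3 seating 116 < 122 → Trade Permit not required.
§17.4 revenue $875,000 ≤ $2,575,000 → High-Revenue Authorization not required.
§17.5 stores flammable materials → Municipal Certificate required.
§17.6 Trade Permit is not required → no effect.
§17.7 does not board or breed animals; is located in the designated historic district → Regulatory Registration not required.
§17.8 Regulatory Registration is not required → no effect.

Municipal Certificate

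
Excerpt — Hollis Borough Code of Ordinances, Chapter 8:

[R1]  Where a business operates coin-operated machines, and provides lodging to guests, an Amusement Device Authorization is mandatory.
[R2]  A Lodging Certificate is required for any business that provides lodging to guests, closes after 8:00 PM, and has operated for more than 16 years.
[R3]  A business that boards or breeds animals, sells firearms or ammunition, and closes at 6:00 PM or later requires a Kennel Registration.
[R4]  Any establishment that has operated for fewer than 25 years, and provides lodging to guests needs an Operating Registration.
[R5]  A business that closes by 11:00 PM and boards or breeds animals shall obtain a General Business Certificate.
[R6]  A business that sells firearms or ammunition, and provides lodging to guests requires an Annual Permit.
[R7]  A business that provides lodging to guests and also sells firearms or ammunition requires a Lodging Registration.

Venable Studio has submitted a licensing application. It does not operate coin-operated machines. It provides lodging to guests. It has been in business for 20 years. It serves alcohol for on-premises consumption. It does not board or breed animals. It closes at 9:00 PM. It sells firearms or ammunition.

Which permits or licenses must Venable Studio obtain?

Annual Permit, Lodging Certificate, Lodging Registration, Operating Registration

[R1] does not operate coin-operated machines; provides lodging to guests → Amusement Device Authorization not required.
[R2] provides lodging to guests; closes 9:00 PM, after 8:00 PM; years in business 20 > 16 → Lodging Certificate required.
[R3] does not board or breed animals; sells firearms or ammunition; closes 9:00 PM, after 6:00 PM → Kennel Registration not required.
[R4] years in business 20 < 25; provides lodging to guests → Operating Registration required.
[R5] closes 9:00 PM, at/before 11:00 PM; does not board or breed animals → General Business Certificate not required.
[R6] sells firearms or ammunition; provides lodging to guests → Annual Permit required.
[R7] provides lodging to guests; sells firearms or ammunition → Lodging Registration required.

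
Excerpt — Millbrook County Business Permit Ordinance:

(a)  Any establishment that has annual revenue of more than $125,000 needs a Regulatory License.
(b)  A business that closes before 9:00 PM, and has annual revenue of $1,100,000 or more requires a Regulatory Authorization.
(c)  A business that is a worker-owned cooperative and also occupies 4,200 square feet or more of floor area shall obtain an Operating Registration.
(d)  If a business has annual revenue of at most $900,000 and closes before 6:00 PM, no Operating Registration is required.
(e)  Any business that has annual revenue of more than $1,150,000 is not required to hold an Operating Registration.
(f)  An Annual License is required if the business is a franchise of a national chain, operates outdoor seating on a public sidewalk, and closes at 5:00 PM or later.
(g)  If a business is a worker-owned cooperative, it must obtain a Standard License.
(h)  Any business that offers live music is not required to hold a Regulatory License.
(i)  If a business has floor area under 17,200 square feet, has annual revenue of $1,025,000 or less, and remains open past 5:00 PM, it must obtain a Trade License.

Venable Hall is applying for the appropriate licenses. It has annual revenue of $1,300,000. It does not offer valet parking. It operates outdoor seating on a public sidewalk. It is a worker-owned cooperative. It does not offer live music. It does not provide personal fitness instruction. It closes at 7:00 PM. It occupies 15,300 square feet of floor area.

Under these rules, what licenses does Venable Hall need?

Regulatory Authorization, Regulatory License, Standard License

(a) revenue $1,300,000 > $125,000 → Regulatory License required.
(b) closes 7:00 PM, at/before 9:00 PM; revenue $1,300,000 ≥ $1,100,000 → Regulatory Authorization required.
(c) is a worker-owned cooperative; floor area 15,300 square feet ≥ 4,200 square feet → Operating Registration required.
(d) revenue $1,300,000 > $900,000; closes 7:00 PM, after 6:00 PM → Operating Registration exemption does not apply.
(e) revenue $1,300,000 > $1,150,000 → exempt from Operating Registration.
(f) is a worker-owned cooperative (not: is a franchise of a national chain); operates outdoor seating on a public sidewalk; closes 7:00 PM, after 5:00 PM → Annual License not required.
(g) is a worker-owned cooperative → Standard License required.
(h) does not offer live music → Regulatory License exemption does not apply.
(i) floor area 15,300 square feet < 17,200 square feet; revenue $1,300,000 > $1,025,000; closes 7:00 PM, after 5:00 PM → Trade License not required.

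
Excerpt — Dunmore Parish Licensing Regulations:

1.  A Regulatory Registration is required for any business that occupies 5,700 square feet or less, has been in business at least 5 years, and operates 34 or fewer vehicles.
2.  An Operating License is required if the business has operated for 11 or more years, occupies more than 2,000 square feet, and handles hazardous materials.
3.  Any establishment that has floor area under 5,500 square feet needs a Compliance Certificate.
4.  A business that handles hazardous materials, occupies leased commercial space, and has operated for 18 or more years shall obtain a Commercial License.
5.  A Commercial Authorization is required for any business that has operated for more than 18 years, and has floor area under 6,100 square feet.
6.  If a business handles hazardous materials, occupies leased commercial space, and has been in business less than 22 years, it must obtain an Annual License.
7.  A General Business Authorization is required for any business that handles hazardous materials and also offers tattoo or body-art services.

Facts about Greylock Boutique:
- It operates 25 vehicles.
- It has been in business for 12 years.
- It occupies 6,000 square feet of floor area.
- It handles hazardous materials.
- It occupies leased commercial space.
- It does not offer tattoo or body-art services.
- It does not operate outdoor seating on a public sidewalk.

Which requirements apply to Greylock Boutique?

1. floor area 6,000 square feet > 5,700 square feet; years in business 12 ≥ 5; vehicles 25 ≤ 34 → Regulatory Registration not required.
2. years in business 12 ≥ 11; floor area 6,000 square feet > 2,000 square feet; handles hazardous materials → Operating License required.
3. floor area 6,000 square feet ≥ 5,500 square feet → Compliance Certificate not required.
4. handles hazardous materials; occupies leased commercial space; years in business 12 < 18 → Commercial License not required.
5. years in business 12 ≤ 18; floor area 6,000 square feet < 6,100 square feet → Commercial Authorization not required.
6. handles hazardous materials; occupies leased commercial space; years in business 12 < 22 → Annual License required.
7. handles hazardous materials; does not offer tattoo or body-art services → General Business Authorization not required.

Annual License, Operating License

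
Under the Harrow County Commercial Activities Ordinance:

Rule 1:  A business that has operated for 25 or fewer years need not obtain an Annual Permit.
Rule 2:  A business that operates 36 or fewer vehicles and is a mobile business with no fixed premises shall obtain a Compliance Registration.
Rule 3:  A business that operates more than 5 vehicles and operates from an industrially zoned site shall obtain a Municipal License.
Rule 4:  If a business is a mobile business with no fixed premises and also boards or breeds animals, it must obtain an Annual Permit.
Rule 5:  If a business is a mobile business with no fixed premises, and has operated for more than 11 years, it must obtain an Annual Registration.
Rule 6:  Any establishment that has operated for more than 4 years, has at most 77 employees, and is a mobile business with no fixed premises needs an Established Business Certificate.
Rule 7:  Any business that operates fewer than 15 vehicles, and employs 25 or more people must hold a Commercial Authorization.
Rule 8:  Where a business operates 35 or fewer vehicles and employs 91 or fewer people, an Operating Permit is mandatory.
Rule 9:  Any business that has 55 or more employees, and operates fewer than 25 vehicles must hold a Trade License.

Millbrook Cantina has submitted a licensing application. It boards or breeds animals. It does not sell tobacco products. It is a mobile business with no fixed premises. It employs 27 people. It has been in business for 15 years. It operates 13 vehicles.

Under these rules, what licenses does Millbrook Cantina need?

Rule 1: years in business 15 ≤ 25 → exempt from Annual Permit.
Rule 2: vehicles 13 ≤ 36; is a mobile business with no fixed premises → Compliance Registration required.
Rule 3: vehicles 13 > 5; is a mobile business with no fixed premises (not: operates from an industrially zoned site) → Municipal License not required.
Rule 4: is a mobile business with no fixed premises; boards or breeds animals → Annual Permit required.
Rule 5: is a mobile business with no fixed premises; years in business 15 > 11 → Annual Registration required.
Rule 6: years in business 15 > 4; employees 27 ≤ 77; is a mobile business with no fixed premises → Established Business Certificate required.
Rule 7: vehicles 13 < 15; employees 27 ≥ 25 → Commercial Authorization required.
Rule 8: vehicles 13 ≤ 35; employees 27 ≤ 91 → Operating Permit required.
Rule 9: employees 27 < 55; vehicles 13 < 25 → Trade License not required.

Annual Registration, Commercial Authorization, Compliance Registration, Established Business Certificate, Operating Permit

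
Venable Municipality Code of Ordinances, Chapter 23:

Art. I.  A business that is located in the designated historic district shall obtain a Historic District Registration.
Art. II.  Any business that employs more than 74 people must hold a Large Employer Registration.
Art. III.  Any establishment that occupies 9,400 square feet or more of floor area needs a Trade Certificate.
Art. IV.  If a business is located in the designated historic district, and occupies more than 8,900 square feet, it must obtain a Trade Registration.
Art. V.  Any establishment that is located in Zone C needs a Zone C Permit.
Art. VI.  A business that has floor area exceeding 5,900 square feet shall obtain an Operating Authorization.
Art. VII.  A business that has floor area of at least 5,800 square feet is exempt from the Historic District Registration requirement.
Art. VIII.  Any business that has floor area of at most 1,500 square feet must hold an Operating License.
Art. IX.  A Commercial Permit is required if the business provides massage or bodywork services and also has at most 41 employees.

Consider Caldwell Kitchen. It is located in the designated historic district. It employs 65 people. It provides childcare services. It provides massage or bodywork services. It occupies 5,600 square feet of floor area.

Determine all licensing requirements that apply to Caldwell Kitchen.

Art. I. is located in the designated historic district → Historic District Registration required.
Art. II. employees 65 ≤ 74 → Large Employer Registration not required.
Art. III. floor area 5,600 square feet < 9,400 square feet → Trade Certificate not required.
Art. IV. is located in the designated historic district; floor area 5,600 square feet ≤ 8,900 square feet → Trade Registration not required.
Art. V. is located in the designated historic district (not: is located in Zone C) → Zone C Permit not required.
Art. VI. floor area 5,600 square feet ≤ 5,900 square feet → Operating Authorization not required.
Art. VII. floor area 5,600 square feet < 5,800 square feet → Historic District Registration exemption does not apply.
Art. VIII. floor area 5,600 square feet > 1,500 square feet → Operating License not required.
Art. IX. provides massage or bodywork services; employees 65 > 41 → Commercial Permit not required.

Historic District Registration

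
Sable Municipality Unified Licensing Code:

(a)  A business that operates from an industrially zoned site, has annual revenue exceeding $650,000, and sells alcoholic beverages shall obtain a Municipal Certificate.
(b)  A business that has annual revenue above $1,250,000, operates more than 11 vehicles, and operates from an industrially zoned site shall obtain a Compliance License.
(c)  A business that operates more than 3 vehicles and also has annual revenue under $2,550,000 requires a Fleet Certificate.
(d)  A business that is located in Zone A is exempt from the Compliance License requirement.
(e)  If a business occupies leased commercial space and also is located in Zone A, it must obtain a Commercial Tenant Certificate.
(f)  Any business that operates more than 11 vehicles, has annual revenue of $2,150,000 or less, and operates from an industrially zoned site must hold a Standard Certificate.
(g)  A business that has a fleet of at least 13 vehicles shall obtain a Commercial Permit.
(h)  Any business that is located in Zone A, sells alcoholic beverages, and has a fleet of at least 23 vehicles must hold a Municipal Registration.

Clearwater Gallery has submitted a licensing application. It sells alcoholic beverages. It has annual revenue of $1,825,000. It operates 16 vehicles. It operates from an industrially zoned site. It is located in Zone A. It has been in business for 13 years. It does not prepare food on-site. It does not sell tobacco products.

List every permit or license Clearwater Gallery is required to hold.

Commercial Permit, Fleet Certificate, Municipal Certificate, Standard Certificate

(a) operates from an industrially zoned site; revenue $1,825,000 > $650,000; sells alcoholic beverages → Municipal Certificate required.
(b) revenue $1,825,000 > $1,250,000; vehicles 16 > 11; operates from an industrially zoned site → Compliance License required.
(c) vehicles 16 > 3; revenue $1,825,000 < $2,550,000 → Fleet Certificate required.
(d) is located in Zone A → exempt from Compliance License.
(e) operates from an industrially zoned site (not: occupies leased commercial space); is located in Zone A → Commercial Tenant Certificate not required.
(f) vehicles 16 > 11; revenue $1,825,000 ≤ $2,150,000; operates from an industrially zoned site → Standard Certificate required.
(g) vehicles 16 ≥ 13 → Commercial Permit required.
(h) is located in Zone A; sells alcoholic beverages; vehicles 16 < 23 → Municipal Registration not required.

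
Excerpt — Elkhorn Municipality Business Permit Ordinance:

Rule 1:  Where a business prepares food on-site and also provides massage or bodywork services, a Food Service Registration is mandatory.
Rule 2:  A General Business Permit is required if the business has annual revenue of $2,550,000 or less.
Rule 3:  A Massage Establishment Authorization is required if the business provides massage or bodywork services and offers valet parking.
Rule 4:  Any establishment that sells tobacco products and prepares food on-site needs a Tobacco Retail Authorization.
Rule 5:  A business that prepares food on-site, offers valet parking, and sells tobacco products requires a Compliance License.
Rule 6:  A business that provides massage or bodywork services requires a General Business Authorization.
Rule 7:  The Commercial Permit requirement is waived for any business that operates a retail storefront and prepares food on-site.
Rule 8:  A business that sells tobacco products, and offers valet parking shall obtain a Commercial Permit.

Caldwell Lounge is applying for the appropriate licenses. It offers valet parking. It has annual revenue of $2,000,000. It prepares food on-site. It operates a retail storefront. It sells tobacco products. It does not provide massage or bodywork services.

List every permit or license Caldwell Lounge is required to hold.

Compliance License, General Business Permit, Tobacco Retail Authorization

Rule 1: prepares food on-site; does not provide massage or bodywork services → Food Service Registration not required.
Rule 2: revenue $2,000,000 ≤ $2,550,000 → General Business Permit required.
Rule 3: does not provide massage or bodywork services; offers valet parking → Massage Establishment Authorization not required.
Rule 4: sells tobacco products; prepares food on-site → Tobacco Retail Authorization required.
Rule 5: prepares food on-site; offers valet parking; sells tobacco products → Compliance License required.
Rule 6: does not provide massage or bodywork services → General Business Authorization not required.
Rule 7: operates a retail storefront; prepares food on-site → exempt from Commercial Permit.
Rule 8: sells tobacco products; offers valet parking → Commercial Permit required.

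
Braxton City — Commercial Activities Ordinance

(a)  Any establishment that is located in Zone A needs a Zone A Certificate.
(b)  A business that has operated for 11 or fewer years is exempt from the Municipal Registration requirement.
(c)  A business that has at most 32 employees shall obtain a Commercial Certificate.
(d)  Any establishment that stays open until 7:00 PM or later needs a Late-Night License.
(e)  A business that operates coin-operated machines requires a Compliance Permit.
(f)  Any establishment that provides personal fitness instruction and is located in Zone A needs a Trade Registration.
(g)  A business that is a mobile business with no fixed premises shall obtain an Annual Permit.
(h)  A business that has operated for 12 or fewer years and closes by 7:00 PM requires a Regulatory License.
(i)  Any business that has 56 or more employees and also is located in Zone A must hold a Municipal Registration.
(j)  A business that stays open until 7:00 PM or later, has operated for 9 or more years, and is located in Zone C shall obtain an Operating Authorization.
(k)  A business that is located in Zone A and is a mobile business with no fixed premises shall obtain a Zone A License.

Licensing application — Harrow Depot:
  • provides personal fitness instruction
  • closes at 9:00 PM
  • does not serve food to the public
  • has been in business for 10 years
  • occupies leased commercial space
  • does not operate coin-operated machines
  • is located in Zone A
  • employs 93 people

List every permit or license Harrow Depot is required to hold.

(a) is located in Zone A → Zone A Certificate required.
(b) years in business 10 ≤ 11 → exempt from Municipal Registration.
(c) employees 93 > 32 → Commercial Certificate not required.
(d) closes 9:00 PM, after 7:00 PM → Late-Night License required.
(e) does not operate coin-operated machines → Compliance Permit not required.
(f) provides personal fitness instruction; is located in Zone A → Trade Registration required.
(g) occupies leased commercial space (not: is a mobile business with no fixed premises) → Annual Permit not required.
(h) years in business 10 ≤ 12; closes 9:00 PM, after 7:00 PM → Regulatory License not required.
(i) employees 93 ≥ 56; is located in Zone A → Municipal Registration required.
(j) closes 9:00 PM, after 7:00 PM; years in business 10 ≥ 9; is located in Zone A (not: is located in Zone C) → Operating Authorization not required.
(k) is located in Zone A; occupies leased commercial space (not: is a mobile business with no fixed premises) → Zone A License not required.

Late-Night License, Trade Registration, Zone A Certificate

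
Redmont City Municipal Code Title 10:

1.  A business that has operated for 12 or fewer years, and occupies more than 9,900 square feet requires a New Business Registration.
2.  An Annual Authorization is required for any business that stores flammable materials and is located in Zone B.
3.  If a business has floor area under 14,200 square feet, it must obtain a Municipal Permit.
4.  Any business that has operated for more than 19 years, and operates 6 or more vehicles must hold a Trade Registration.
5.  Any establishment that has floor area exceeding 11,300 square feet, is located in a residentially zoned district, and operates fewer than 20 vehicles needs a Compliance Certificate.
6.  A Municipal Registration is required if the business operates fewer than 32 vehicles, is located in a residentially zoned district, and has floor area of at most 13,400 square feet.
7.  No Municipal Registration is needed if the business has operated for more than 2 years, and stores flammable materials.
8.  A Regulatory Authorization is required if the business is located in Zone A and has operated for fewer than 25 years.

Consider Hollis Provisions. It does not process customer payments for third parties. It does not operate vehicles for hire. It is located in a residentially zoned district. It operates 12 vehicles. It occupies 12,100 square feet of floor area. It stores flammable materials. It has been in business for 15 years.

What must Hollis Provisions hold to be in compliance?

Compliance Certificate, Municipal Permit

1. years in business 15 > 12; floor area 12,100 square feet > 9,900 square feet → New Business Registration not required.
2. stores flammable materials; is located in a residentially zoned district (not: is located in Zone B) → Annual Authorization not required.
3. floor area 12,100 square feet < 14,200 square feet → Municipal Permit required.
4. years in business 15 ≤ 19; vehicles 12 ≥ 6 → Trade Registration not required.
5. floor area 12,100 square feet > 11,300 square feet; is located in a residentially zoned district; vehicles 12 < 20 → Compliance Certificate required.
6. vehicles 12 < 32; is located in a residentially zoned district; floor area 12,100 square feet ≤ 13,400 square feet → Municipal Registration required.
7. years in business 15 > 2; stores flammable materials → exempt from Municipal Registration.
8. is located in a residentially zoned district (not: is located in Zone A); years in business 15 < 25 → Regulatory Authorization not required.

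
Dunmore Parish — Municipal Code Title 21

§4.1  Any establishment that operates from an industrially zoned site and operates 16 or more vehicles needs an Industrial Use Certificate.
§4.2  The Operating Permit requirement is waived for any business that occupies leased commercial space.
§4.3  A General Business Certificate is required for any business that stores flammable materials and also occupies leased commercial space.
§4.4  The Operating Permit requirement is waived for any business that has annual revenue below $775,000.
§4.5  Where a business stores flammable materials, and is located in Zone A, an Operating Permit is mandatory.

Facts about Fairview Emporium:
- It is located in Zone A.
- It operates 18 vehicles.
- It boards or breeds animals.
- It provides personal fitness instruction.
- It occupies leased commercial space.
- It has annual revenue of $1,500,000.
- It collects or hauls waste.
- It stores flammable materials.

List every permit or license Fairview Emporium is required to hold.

General Business Certificate

§4.1 occupies leased commercial space (not: operates from an industrially zoned site); vehicles 18 ≥ 16 → Industrial Use Certificate not required.
§4.2 occupies leased commercial space → exempt from Operating Permit.
§4.3 stores flammable materials; occupies leased commercial space → General Business Certificate required.
§4.4 revenue $1,500,000 ≥ $775,000 → Operating Permit exemption does not apply.
§4.5 stores flammable materials; is located in Zone A → Operating Permit required.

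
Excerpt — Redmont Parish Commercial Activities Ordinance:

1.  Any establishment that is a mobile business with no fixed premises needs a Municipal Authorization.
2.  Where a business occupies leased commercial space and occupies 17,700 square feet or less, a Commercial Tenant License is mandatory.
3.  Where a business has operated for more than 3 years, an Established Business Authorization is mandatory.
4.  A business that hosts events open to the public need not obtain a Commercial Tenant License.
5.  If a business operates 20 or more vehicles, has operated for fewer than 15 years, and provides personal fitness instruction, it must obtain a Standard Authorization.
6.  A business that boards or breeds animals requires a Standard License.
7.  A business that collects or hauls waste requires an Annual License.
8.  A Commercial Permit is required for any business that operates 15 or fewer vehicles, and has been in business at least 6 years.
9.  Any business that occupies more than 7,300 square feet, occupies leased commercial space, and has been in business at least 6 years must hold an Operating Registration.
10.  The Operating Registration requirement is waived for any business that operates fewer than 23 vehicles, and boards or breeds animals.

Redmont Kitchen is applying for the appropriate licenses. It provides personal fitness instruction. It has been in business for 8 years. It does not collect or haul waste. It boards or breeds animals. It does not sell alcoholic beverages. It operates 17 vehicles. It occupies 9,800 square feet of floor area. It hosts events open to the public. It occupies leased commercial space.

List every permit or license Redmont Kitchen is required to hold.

1. occupies leased commercial space (not: is a mobile business with no fixed premises) → Municipal Authorization not required.
2. occupies leased commercial space; floor area 9,800 square feet ≤ 17,700 square feet → Commercial Tenant License required.
3. years in business 8 > 3 → Established Business Authorization required.
4. hosts events open to the public → exempt from Commercial Tenant License.
5. vehicles 17 < 20; years in business 8 < 15; provides personal fitness instruction → Standard Authorization not required.
6. boards or breeds animals → Standard License required.
7. does not collect or haul waste → Annual License not required.
8. vehicles 17 > 15; years in business 8 ≥ 6 → Commercial Permit not required.
9. floor area 9,800 square feet > 7,300 square feet; occupies leased commercial space; years in business 8 ≥ 6 → Operating Registration required.
10. vehicles 17 < 23; boards or breeds animals → exempt from Operating Registration.

Established Business Authorization, Standard License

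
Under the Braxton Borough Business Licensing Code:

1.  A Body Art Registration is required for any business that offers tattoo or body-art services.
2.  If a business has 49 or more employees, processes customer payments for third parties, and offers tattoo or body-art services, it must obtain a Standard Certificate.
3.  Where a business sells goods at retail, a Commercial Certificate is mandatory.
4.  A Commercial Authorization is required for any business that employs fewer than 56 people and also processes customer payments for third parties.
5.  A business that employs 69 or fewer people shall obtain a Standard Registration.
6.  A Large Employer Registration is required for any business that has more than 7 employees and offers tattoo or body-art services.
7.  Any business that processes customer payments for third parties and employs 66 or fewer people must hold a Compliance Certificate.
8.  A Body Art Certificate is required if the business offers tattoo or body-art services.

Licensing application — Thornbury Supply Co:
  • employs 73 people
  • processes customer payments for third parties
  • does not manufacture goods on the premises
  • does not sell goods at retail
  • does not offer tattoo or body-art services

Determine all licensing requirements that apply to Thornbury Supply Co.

1. does not offer tattoo or body-art services → Body Art Registration not required.
2. employees 73 ≥ 49; processes customer payments for third parties; does not offer tattoo or body-art services → Standard Certificate not required.
3. does not sell goods at retail → Commercial Certificate not required.
4. employees 73 ≥ 56; processes customer payments for third parties → Commercial Authorization not required.
5. employees 73 > 69 → Standard Registration not required.
6. employees 73 > 7; does not offer tattoo or body-art services → Large Employer Registration not required.
7. processes customer payments for third parties; employees 73 > 66 → Compliance Certificate not required.
8. does not offer tattoo or body-art services → Body Art Certificate not required.

None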